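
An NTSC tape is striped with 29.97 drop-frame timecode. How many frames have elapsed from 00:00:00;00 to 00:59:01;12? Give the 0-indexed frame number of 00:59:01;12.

As if non-drop at 30 labels/s: (0 × 3600 + 59 × 60 + 1) × 30 + 12 = 106242.
Minute boundaries passed: 59; those not divisible by 10: 59 − 5 = 54; dropped labels = 2 × 54 = 108.
Actual frame index = 106242 − 108 = 106134.

106134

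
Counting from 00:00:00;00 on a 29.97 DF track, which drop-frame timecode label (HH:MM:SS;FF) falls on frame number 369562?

Each 10-minute DF block holds 10 × 60 × 30 − 9 × 2 = 17982 frames. 369562 ÷ 17982 → 20 full blocks, remainder 9922.
Within the partial block the first minute is 1800 frames and each further minute 1798, so 5 further minute boundaries passed. Total skipped labels = 18 × 20 + 2 × 5 = 370.
Non-drop label index = 369562 + 370 = 369932; at 30 labels/s that is 03:25:31:02, i.e. DF 03:25:31;02.

03:25:31;02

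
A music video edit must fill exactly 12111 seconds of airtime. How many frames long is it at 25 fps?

Frames = 12111 × 25 = 302775.

302775 frames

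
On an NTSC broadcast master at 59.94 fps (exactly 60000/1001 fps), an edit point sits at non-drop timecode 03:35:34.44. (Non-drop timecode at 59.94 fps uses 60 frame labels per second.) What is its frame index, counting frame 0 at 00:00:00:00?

776084

Total seconds to the label: (3 × 3600 + 35 × 60 + 34) = 12934.
Frame index = 12934 × 60 + 44 = 776084.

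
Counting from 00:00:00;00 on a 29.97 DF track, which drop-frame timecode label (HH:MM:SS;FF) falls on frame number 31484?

Ten DF minutes hold 17982 frames, so frame 31484 lies in block 1 (frames 17982–35963) with 13502 frames into that block.
The block's first minute is 1800 frames and the rest 1798 each; 13502 frames reaches minute 7, so 1 × 18 + 7 × 2 = 32 labels have been skipped so far.
Adding those back, label number 31484 + 32 = 31516 at 30 labels/s is 1050 s + 16 f = 0 h 17 min 30 s frame 16, i.e. 00:17:30;16.

00:17:30;16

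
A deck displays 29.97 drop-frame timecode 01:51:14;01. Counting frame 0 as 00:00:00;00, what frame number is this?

As if non-drop at 30 labels/s: (1 × 3600 + 51 × 60 + 14) × 30 + 1 = 200221.
Minute boundaries passed: 111; those not divisible by 10: 111 − 11 = 100; dropped labels = 2 × 100 = 200.
Actual frame index = 200221 − 200 = 200021.

200021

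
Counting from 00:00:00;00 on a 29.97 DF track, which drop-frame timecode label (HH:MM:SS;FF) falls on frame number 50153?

00:27:53;13

Each 10-minute DF block holds 10 × 60 × 30 − 9 × 2 = 17982 frames. 50153 ÷ 17982 → 2 full blocks, remainder 14189.
Within the partial block the first minute is 1800 frames and each further minute 1798, so 7 further minute boundaries passed. Total skipped labels = 18 × 2 + 2 × 7 = 50.
Non-drop label index = 50153 + 50 = 50203; at 30 labels/s that is 00:27:53:13, i.e. DF 00:27:53;13.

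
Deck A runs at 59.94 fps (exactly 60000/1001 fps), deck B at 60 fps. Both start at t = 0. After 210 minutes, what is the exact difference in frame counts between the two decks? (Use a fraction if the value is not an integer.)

210 min = 12600 s.
A emits 60000/1001 × 12600 = 108000000/143 frames; B emits 60 × 12600 = 756000.
Difference = 108000/143 frames (≈ 755.2448); B is ahead of A.

108000/143 frames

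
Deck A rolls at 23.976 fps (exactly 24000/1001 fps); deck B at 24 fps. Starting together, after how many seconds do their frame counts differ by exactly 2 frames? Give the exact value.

1001/12 seconds

The gap grows by |24 − 24000/1001| = 24/1001 frames per second.
Time for a 2-frame gap: 2 ÷ (24/1001) = 1001/12 s.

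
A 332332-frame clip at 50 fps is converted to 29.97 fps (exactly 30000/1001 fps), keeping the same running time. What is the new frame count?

Target frames = source frames × (target rate / source rate) = 332332 × (30000/1001)/(50) = 332332 × 600/1001 = 199200.

199200 frames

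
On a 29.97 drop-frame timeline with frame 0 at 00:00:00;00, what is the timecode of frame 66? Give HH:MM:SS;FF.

00:00:02;06

Each 10-minute DF block holds 10 × 60 × 30 − 9 × 2 = 17982 frames. 66 ÷ 17982 → 0 full blocks, remainder 66.
Within the partial block the first minute is 1800 frames and each further minute 1798, so 0 further minute boundaries passed. Total skipped labels = 18 × 0 + 2 × 0 = 0.
Non-drop label index = 66 + 0 = 66; at 30 labels/s that is 00:00:02:06, i.e. DF 00:00:02;06.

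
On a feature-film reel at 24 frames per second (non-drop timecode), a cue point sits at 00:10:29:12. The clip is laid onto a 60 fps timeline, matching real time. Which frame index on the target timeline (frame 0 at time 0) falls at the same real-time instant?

Source frame index: (0×3600 + 10×60 + 29) × 24 + 12 = 15108.
Real time: 15108 / (24) = 1259/2 s.
Target frame: (1259/2) × (60) = 37770.

frame 37770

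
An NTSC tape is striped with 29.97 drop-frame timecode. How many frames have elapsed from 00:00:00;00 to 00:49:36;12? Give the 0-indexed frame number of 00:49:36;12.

As if non-drop at 30 labels/s: (0 × 3600 + 49 × 60 + 36) × 30 + 12 = 89292.
Minute boundaries passed: 49; those not divisible by 10: 49 − 4 = 45; dropped labels = 2 × 45 = 90.
Actual frame index = 89292 − 90 = 89202.

89202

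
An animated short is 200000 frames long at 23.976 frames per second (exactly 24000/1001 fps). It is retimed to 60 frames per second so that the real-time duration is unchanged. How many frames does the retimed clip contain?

500500 frames

Target frames = source frames × (target rate / source rate) = 200000 × (60)/(24000/1001) = 200000 × 1001/400 = 500500.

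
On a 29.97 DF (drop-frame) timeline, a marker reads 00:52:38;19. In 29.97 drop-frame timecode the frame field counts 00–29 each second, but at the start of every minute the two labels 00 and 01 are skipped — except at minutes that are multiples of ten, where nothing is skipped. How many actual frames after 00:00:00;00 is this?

Complete 10-minute blocks: 5, each 17982 frames → 89910.
Remaining 2 whole minutes in the current block: 1800 + 1 × 1798 = 3598 frames.
Within the current minute: 38 × 30 + 19 − 2 = 1157 (labels ;00/;01 skipped at this minute). Total = 89910 + 3598 + 1157 = 94665.

94665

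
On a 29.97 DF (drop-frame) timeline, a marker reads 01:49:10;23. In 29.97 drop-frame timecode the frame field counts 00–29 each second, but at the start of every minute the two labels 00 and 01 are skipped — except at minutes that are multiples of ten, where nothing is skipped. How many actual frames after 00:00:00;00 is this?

Complete 10-minute blocks: 10, each 17982 frames → 179820.
Remaining 9 whole minutes in the current block: 1800 + 8 × 1798 = 16184 frames.
Within the current minute: 10 × 30 + 23 − 2 = 321 (labels ;00/;01 skipped at this minute). Total = 179820 + 16184 + 321 = 196325.

196325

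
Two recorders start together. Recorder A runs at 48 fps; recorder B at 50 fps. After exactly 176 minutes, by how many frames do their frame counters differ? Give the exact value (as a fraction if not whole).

176 min = 10560 s.
A emits 48 × 10560 = 506880 frames; B emits 50 × 10560 = 528000.
Difference = 21120 frames; B is ahead of A.

21120 frames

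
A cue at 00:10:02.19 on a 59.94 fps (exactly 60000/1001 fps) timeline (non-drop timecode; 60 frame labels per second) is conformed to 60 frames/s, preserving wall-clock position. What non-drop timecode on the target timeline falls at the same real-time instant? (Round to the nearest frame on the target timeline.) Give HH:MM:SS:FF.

Source frame index: (0×3600 + 10×60 + 2) × 60 + 19 = 36139.
Real time: 36139 / (60000/1001) = 36175139/60000 s.
Target frame: (36175139/60000) × (60) = 36175139/1000 ≈ 36175.139 → 36175.
At 60 labels/s: frame 36175 → 00:10:02:55.

00:10:02:55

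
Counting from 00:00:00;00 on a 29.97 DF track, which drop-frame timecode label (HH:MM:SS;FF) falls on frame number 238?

Ten DF minutes hold 17982 frames, so frame 238 lies in block 0 (frames 0–17981) with 238 frames into that block.
The block's first minute is 1800 frames and the rest 1798 each; 238 frames reaches minute 0, so 0 × 18 + 0 × 2 = 0 labels have been skipped so far.
Adding those back, label number 238 + 0 = 238 at 30 labels/s is 7 s + 28 f = 0 h 0 min 7 s frame 28, i.e. 00:00:07;28.

00:00:07;28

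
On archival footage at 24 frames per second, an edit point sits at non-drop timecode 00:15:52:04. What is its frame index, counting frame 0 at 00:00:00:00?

22852

Total seconds to the label: (0 × 3600 + 15 × 60 + 52) = 952.
Frame index = 952 × 24 + 4 = 22852.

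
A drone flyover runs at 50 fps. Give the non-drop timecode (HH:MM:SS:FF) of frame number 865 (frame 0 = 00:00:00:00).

865 ÷ 50 = 17 full seconds, remainder 15 frames.
17 s = 0 h 0 min 17 s.
Timecode: 00:00:17:15.

00:00:17:15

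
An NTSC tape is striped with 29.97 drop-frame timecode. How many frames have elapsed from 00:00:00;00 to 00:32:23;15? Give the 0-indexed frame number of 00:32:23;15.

58247

Complete 10-minute blocks: 3, each 17982 frames → 53946.
Remaining 2 whole minutes in the current block: 1800 + 1 × 1798 = 3598 frames.
Within the current minute: 23 × 30 + 15 − 2 = 703 (labels ;00/;01 skipped at this minute). Total = 53946 + 3598 + 703 = 58247.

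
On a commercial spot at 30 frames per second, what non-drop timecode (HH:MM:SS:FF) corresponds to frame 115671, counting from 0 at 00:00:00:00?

01:04:15:21

115671 ÷ 30 = 3855 full seconds, remainder 21 frames.
3855 s = 1 h 4 min 15 s.
Timecode: 01:04:15:21.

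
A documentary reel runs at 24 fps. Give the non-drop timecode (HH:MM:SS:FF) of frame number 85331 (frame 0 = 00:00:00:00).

00:59:15:11

85331 ÷ 24 = 3555 full seconds, remainder 11 frames.
3555 s = 0 h 59 min 15 s.
Timecode: 00:59:15:11.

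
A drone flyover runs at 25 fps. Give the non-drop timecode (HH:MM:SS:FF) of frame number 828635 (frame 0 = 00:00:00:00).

09:12:25:10

828635 ÷ 25 = 33145 full seconds, remainder 10 frames.
33145 s = 9 h 12 min 25 s.
Timecode: 09:12:25:10.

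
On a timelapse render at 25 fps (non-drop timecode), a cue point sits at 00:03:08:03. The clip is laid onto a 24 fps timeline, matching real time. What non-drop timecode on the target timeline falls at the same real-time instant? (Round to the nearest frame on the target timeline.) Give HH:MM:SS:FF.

Source frame index: (0×3600 + 3×60 + 8) × 25 + 3 = 4703.
Real time: 4703 / (25) = 4703/25 s.
Target frame: (4703/25) × (24) = 112872/25 ≈ 4514.880 → 4515.
At 24 labels/s: frame 4515 → 00:03:08:03.

00:03:08:03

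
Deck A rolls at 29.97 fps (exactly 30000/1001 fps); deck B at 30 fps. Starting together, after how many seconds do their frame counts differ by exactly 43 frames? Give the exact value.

43043/30 seconds

The gap grows by |30 − 30000/1001| = 30/1001 frames per second.
Time for a 43-frame gap: 43 ÷ (30/1001) = 43043/30 s.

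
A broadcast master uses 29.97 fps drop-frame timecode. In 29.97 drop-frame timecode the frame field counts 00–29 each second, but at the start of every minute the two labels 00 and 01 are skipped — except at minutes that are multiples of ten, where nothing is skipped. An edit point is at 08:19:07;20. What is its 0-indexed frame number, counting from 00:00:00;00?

897530

Complete 10-minute blocks: 49, each 17982 frames → 881118.
Remaining 9 whole minutes in the current block: 1800 + 8 × 1798 = 16184 frames.
Within the current minute: 7 × 30 + 20 − 2 = 228 (labels ;00/;01 skipped at this minute). Total = 881118 + 16184 + 228 = 897530.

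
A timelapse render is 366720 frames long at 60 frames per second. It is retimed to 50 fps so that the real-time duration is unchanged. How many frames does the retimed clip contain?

305600 frames

Target frames = source frames × (target rate / source rate) = 366720 × (50)/(60) = 366720 × 5/6 = 305600.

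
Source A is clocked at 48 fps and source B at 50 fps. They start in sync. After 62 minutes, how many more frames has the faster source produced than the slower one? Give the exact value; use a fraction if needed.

62 min = 3720 s.
A emits 48 × 3720 = 178560 frames; B emits 50 × 3720 = 186000.
Difference = 7440 frames; B is ahead of A.

7440 frames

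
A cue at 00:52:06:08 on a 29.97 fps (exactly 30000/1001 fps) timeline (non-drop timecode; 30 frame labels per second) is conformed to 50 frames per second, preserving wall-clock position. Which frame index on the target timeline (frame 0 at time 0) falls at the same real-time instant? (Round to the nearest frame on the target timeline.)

frame 156470

Source frame index: (0×3600 + 52×60 + 6) × 30 + 8 = 93788.
Real time: 93788 / (30000/1001) = 23470447/7500 s.
Target frame: (23470447/7500) × (50) = 23470447/150 ≈ 156469.647 → 156470.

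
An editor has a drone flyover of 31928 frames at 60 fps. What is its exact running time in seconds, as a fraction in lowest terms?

7982/15 seconds

Running time = 31928 ÷ (60) = 31928 × 1/60 = 7982/15 s.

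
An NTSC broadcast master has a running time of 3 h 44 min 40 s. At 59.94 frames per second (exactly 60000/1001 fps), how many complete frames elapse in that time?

3 h 44 min 40 s = 13480 s.
Frames = 13480 × 60000/1001 = 808800000/1001 ≈ 807992.0080.
Complete frames: 807992.

807992 frames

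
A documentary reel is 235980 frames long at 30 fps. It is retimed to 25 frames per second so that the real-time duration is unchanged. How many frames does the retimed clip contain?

196650 frames

Target frames = source frames × (target rate / source rate) = 235980 × (25)/(30) = 235980 × 5/6 = 196650.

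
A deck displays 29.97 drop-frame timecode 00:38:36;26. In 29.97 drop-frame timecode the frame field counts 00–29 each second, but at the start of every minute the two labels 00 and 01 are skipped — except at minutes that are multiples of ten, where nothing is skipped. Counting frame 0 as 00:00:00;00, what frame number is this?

69436

Complete 10-minute blocks: 3, each 17982 frames → 53946.
Remaining 8 whole minutes in the current block: 1800 + 7 × 1798 = 14386 frames.
Within the current minute: 36 × 30 + 26 − 2 = 1104 (labels ;00/;01 skipped at this minute). Total = 53946 + 14386 + 1104 = 69436.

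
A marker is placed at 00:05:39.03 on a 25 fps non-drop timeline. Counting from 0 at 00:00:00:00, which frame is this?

Total seconds to the label: (0 × 3600 + 5 × 60 + 39) = 339.
Frame index = 339 × 25 + 3 = 8478.

8478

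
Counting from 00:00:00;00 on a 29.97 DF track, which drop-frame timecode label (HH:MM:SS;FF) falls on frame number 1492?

Each 10-minute DF block holds 10 × 60 × 30 − 9 × 2 = 17982 frames. 1492 ÷ 17982 → 0 full blocks, remainder 1492.
Within the partial block the first minute is 1800 frames and each further minute 1798, so 0 further minute boundaries passed. Total skipped labels = 18 × 0 + 2 × 0 = 0.
Non-drop label index = 1492 + 0 = 1492; at 30 labels/s that is 00:00:49:22, i.e. DF 00:00:49;22.

00:00:49;22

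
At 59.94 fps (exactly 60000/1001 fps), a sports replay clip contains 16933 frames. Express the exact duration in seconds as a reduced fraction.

16949933/60000 seconds

Running time = 16933 ÷ (60000/1001) = 16933 × 1001/60000 = 16949933/60000 s.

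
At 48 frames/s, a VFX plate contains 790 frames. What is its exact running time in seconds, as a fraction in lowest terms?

395/24 seconds

Running time = 790 ÷ (48) = 790 × 1/48 = 395/24 s.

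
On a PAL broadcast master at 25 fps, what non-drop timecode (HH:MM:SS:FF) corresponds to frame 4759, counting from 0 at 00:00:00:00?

00:03:10:09

4759 ÷ 25 = 190 full seconds, remainder 9 frames.
190 s = 0 h 3 min 10 s.
Timecode: 00:03:10:09.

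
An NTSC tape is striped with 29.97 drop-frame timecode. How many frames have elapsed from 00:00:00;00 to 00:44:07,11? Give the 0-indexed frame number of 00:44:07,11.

79341

Complete 10-minute blocks: 4, each 17982 frames → 71928.
Remaining 4 whole minutes in the current block: 1800 + 3 × 1798 = 7194 frames.
Within the current minute: 7 × 30 + 11 − 2 = 219 (labels ;00/;01 skipped at this minute). Total = 71928 + 7194 + 219 = 79341.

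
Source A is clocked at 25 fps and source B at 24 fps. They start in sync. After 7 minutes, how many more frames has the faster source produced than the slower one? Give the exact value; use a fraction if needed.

420 frames

7 min = 420 s.
A emits 25 × 420 = 10500 frames; B emits 24 × 420 = 10080.
Difference = 420 frames; B is behind A.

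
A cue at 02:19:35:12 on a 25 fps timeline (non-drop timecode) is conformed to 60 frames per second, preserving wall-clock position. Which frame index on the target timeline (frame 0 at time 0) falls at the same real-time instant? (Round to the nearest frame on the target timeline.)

frame 502529

Source frame index: (2×3600 + 19×60 + 35) × 25 + 12 = 209387.
Real time: 209387 / (25) = 209387/25 s.
Target frame: (209387/25) × (60) = 2512644/5 ≈ 502528.800 → 502529.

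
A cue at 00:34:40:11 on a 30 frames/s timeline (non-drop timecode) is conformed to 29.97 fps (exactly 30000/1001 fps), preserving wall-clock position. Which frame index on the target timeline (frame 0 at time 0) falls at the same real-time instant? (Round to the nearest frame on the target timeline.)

Source frame index: (0×3600 + 34×60 + 40) × 30 + 11 = 62411.
Real time: 62411 / (30) = 62411/30 s.
Target frame: (62411/30) × (30000/1001) = 62411000/1001 ≈ 62348.651 → 62349.

frame 62349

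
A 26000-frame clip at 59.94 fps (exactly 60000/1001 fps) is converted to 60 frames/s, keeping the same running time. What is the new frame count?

Target frames = source frames × (target rate / source rate) = 26000 × (60)/(60000/1001) = 26000 × 1001/1000 = 26026.

26026 frames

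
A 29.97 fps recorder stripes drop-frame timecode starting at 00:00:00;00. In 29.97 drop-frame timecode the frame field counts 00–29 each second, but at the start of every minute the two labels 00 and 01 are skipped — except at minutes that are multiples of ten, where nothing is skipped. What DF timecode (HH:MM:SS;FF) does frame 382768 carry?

Each 10-minute DF block holds 10 × 60 × 30 − 9 × 2 = 17982 frames. 382768 ÷ 17982 → 21 full blocks, remainder 5146.
Within the partial block the first minute is 1800 frames and each further minute 1798, so 2 further minute boundaries passed. Total skipped labels = 18 × 21 + 2 × 2 = 382.
Non-drop label index = 382768 + 382 = 383150; at 30 labels/s that is 03:32:51:20, i.e. DF 03:32:51;20.

03:32:51;20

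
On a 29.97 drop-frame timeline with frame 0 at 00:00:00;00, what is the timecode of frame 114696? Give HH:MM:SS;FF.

Ten DF minutes hold 17982 frames, so frame 114696 lies in block 6 (frames 107892–125873) with 6804 frames into that block.
The block's first minute is 1800 frames and the rest 1798 each; 6804 frames reaches minute 3, so 6 × 18 + 3 × 2 = 114 labels have been skipped so far.
Adding those back, label number 114696 + 114 = 114810 at 30 labels/s is 3827 s + 0 f = 1 h 3 min 47 s frame 0, i.e. 01:03:47;00.

01:03:47;00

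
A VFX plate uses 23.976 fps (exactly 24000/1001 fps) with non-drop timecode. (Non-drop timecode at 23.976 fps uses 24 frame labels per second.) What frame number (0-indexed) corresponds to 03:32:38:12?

Total seconds to the label: (3 × 3600 + 32 × 60 + 38) = 12758.
Frame index = 12758 × 24 + 12 = 306204.

frame 306204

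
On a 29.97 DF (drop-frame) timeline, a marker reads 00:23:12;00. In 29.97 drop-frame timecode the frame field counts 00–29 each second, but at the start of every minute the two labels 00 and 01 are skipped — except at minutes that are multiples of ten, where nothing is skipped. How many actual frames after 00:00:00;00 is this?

41718

As if non-drop at 30 labels/s: (0 × 3600 + 23 × 60 + 12) × 30 + 0 = 41760.
Minute boundaries passed: 23; those not divisible by 10: 23 − 2 = 21; dropped labels = 2 × 21 = 42.
Actual frame index = 41760 − 42 = 41718.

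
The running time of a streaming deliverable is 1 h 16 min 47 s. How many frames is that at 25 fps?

115175 frames

1 h 16 min 47 s = 4607 s.
Frames = 4607 × 25 = 115175.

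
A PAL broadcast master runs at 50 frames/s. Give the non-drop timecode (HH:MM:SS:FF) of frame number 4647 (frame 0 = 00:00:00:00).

00:01:32:47

4647 ÷ 50 = 92 full seconds, remainder 47 frames.
92 s = 0 h 1 min 32 s.
Timecode: 00:01:32:47.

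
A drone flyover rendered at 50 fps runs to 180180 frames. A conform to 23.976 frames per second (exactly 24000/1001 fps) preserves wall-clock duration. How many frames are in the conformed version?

Target frames = source frames × (target rate / source rate) = 180180 × (24000/1001)/(50) = 180180 × 480/1001 = 86400.

86400 frames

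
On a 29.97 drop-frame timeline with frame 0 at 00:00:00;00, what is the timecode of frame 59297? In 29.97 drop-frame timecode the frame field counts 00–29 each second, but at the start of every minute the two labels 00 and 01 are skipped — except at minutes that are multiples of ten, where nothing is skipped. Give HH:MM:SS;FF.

Each 10-minute DF block holds 10 × 60 × 30 − 9 × 2 = 17982 frames. 59297 ÷ 17982 → 3 full blocks, remainder 5351.
Within the partial block the first minute is 1800 frames and each further minute 1798, so 2 further minute boundaries passed. Total skipped labels = 18 × 3 + 2 × 2 = 58.
Non-drop label index = 59297 + 58 = 59355; at 30 labels/s that is 00:32:58:15, i.e. DF 00:32:58;15.

00:32:58;15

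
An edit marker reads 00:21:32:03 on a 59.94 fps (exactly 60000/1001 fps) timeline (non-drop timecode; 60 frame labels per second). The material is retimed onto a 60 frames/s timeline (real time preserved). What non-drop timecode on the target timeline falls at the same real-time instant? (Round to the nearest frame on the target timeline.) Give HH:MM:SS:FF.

Source frame index: (0×3600 + 21×60 + 32) × 60 + 3 = 77523.
Real time: 77523 / (60000/1001) = 25866841/20000 s.
Target frame: (25866841/20000) × (60) = 77600523/1000 ≈ 77600.523 → 77601.
At 60 labels/s: frame 77601 → 00:21:33:21.

00:21:33:21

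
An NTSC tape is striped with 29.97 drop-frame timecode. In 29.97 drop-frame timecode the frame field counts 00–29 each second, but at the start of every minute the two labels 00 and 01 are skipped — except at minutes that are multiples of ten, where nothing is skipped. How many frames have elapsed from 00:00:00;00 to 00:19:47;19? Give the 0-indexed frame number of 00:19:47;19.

Complete 10-minute blocks: 1, each 17982 frames → 17982.
Remaining 9 whole minutes in the current block: 1800 + 8 × 1798 = 16184 frames.
Within the current minute: 47 × 30 + 19 − 2 = 1427 (labels ;00/;01 skipped at this minute). Total = 17982 + 16184 + 1427 = 35593.

35593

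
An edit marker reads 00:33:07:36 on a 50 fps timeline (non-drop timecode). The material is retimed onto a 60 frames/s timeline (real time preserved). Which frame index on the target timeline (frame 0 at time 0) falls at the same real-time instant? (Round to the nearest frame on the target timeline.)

frame 119263

Source frame index: (0×3600 + 33×60 + 7) × 50 + 36 = 99386.
Real time: 99386 / (50) = 49693/25 s.
Target frame: (49693/25) × (60) = 596316/5 ≈ 119263.200 → 119263.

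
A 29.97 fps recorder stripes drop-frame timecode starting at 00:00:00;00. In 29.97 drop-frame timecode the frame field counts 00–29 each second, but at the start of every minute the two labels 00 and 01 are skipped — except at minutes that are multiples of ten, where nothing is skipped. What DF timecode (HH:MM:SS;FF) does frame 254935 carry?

Each 10-minute DF block holds 10 × 60 × 30 − 9 × 2 = 17982 frames. 254935 ÷ 17982 → 14 full blocks, remainder 3187.
Within the partial block the first minute is 1800 frames and each further minute 1798, so 1 further minute boundary passed. Total skipped labels = 18 × 14 + 2 × 1 = 254.
Non-drop label index = 254935 + 254 = 255189; at 30 labels/s that is 02:21:46:09, i.e. DF 02:21:46;09.

02:21:46;09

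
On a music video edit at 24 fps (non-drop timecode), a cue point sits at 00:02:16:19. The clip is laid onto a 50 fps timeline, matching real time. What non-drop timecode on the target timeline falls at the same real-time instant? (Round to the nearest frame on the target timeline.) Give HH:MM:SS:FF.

Source frame index: (0×3600 + 2×60 + 16) × 24 + 19 = 3283.
Real time: 3283 / (24) = 3283/24 s.
Target frame: (3283/24) × (50) = 82075/12 ≈ 6839.583 → 6840.
At 50 labels/s: frame 6840 → 00:02:16:40.

00:02:16:40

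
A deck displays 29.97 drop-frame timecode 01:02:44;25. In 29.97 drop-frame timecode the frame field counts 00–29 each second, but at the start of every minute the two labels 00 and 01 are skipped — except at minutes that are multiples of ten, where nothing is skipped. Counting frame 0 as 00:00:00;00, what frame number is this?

As if non-drop at 30 labels/s: (1 × 3600 + 2 × 60 + 44) × 30 + 25 = 112945.
Minute boundaries passed: 62; those not divisible by 10: 62 − 6 = 56; dropped labels = 2 × 56 = 112.
Actual frame index = 112945 − 112 = 112833.

112833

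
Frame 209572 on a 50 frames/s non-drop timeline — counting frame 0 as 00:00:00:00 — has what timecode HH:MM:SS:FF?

01:09:51:22

209572 ÷ 50 = 4191 full seconds, remainder 22 frames.
4191 s = 1 h 9 min 51 s.
Timecode: 01:09:51:22.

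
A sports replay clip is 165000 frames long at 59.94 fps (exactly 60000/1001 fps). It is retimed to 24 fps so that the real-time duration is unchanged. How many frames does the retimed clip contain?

66066 frames

Target frames = source frames × (target rate / source rate) = 165000 × (24)/(60000/1001) = 165000 × 1001/2500 = 66066.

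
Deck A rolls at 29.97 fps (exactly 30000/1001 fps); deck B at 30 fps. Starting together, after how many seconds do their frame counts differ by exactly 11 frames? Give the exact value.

The gap grows by |30 − 30000/1001| = 30/1001 frames per second.
Time for a 11-frame gap: 11 ÷ (30/1001) = 11011/30 s.

11011/30 seconds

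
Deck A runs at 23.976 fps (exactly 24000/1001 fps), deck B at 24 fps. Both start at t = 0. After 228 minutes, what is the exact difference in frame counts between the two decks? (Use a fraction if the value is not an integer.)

228 min = 13680 s.
A emits 24000/1001 × 13680 = 328320000/1001 frames; B emits 24 × 13680 = 328320.
Difference = 328320/1001 frames (≈ 327.9920); B is ahead of A.

328320/1001 frames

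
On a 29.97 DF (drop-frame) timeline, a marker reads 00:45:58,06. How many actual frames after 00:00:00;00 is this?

82664

Complete 10-minute blocks: 4, each 17982 frames → 71928.
Remaining 5 whole minutes in the current block: 1800 + 4 × 1798 = 8992 frames.
Within the current minute: 58 × 30 + 6 − 2 = 1744 (labels ;00/;01 skipped at this minute). Total = 71928 + 8992 + 1744 = 82664.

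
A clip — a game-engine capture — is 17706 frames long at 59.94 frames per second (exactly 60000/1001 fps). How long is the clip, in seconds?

295.3951 seconds

Running time = 17706 / (60000/1001) = 295.3951 s.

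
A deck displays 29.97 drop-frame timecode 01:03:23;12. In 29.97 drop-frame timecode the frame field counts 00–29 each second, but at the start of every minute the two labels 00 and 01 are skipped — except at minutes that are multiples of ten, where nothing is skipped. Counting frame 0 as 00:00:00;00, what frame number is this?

113988

Complete 10-minute blocks: 6, each 17982 frames → 107892.
Remaining 3 whole minutes in the current block: 1800 + 2 × 1798 = 5396 frames.
Within the current minute: 23 × 30 + 12 − 2 = 700 (labels ;00/;01 skipped at this minute). Total = 107892 + 5396 + 700 = 113988.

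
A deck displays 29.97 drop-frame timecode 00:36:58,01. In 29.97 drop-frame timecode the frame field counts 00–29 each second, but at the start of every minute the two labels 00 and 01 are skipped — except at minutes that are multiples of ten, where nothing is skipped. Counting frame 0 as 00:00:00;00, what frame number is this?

66475

As if non-drop at 30 labels/s: (0 × 3600 + 36 × 60 + 58) × 30 + 1 = 66541.
Minute boundaries passed: 36; those not divisible by 10: 36 − 3 = 33; dropped labels = 2 × 33 = 66.
Actual frame index = 66541 − 66 = 66475.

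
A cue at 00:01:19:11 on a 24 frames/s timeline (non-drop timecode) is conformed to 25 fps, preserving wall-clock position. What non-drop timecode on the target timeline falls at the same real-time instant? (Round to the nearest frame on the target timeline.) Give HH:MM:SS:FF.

Source frame index: (0×3600 + 1×60 + 19) × 24 + 11 = 1907.
Real time: 1907 / (24) = 1907/24 s.
Target frame: (1907/24) × (25) = 47675/24 ≈ 1986.458 → 1986.
At 25 labels/s: frame 1986 → 00:01:19:11.

00:01:19:11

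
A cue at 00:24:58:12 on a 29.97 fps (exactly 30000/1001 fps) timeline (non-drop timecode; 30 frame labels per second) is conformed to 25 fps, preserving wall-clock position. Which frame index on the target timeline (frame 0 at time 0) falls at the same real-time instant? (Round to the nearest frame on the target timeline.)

Source frame index: (0×3600 + 24×60 + 58) × 30 + 12 = 44952.
Real time: 44952 / (30000/1001) = 1874873/1250 s.
Target frame: (1874873/1250) × (25) = 1874873/50 ≈ 37497.460 → 37497.

frame 37497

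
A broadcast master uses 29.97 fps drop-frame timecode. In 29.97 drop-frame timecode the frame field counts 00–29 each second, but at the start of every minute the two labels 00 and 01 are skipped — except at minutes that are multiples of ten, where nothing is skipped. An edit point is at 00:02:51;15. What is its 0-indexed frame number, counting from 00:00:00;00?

5141

As if non-drop at 30 labels/s: (0 × 3600 + 2 × 60 + 51) × 30 + 15 = 5145.
Minute boundaries passed: 2; those not divisible by 10: 2 − 0 = 2; dropped labels = 2 × 2 = 4.
Actual frame index = 5145 − 4 = 5141.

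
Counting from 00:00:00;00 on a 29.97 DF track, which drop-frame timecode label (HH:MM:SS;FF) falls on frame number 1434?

Each 10-minute DF block holds 10 × 60 × 30 − 9 × 2 = 17982 frames. 1434 ÷ 17982 → 0 full blocks, remainder 1434.
Within the partial block the first minute is 1800 frames and each further minute 1798, so 0 further minute boundaries passed. Total skipped labels = 18 × 0 + 2 × 0 = 0.
Non-drop label index = 1434 + 0 = 1434; at 30 labels/s that is 00:00:47:24, i.e. DF 00:00:47;24.

00:00:47;24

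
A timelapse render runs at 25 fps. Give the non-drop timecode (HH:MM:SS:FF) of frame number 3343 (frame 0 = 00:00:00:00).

3343 ÷ 25 = 133 full seconds, remainder 18 frames.
133 s = 0 h 2 min 13 s.
Timecode: 00:02:13:18.

00:02:13:18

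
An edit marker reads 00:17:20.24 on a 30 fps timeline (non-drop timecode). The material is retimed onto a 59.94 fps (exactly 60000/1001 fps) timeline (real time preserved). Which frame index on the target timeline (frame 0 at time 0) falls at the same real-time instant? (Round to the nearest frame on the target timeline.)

Source frame index: (0×3600 + 17×60 + 20) × 30 + 24 = 31224.
Real time: 31224 / (30) = 5204/5 s.
Target frame: (5204/5) × (60000/1001) = 62448000/1001 ≈ 62385.614 → 62386.

frame 62386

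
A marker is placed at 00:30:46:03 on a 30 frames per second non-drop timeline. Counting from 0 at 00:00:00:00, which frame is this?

Total seconds to the label: (0 × 3600 + 30 × 60 + 46) = 1846.
Frame index = 1846 × 30 + 3 = 55383.

55383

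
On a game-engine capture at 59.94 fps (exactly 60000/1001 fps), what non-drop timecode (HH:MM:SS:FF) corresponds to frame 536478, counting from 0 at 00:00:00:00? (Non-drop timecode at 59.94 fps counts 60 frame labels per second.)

02:29:01:18

536478 ÷ 60 = 8941 full seconds, remainder 18 frames.
8941 s = 2 h 29 min 1 s.
Timecode: 02:29:01:18.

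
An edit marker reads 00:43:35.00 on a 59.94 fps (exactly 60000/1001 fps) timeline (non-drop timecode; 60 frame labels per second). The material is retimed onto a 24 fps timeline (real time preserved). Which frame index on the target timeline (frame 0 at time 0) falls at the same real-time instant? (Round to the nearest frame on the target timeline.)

frame 62823

Source frame index: (0×3600 + 43×60 + 35) × 60 + 0 = 156900.
Real time: 156900 / (60000/1001) = 523523/200 s.
Target frame: (523523/200) × (24) = 1570569/25 ≈ 62822.760 → 62823.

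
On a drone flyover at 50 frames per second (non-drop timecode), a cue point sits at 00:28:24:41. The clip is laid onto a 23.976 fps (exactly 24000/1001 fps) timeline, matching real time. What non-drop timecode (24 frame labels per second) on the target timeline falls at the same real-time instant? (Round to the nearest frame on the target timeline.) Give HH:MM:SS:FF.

Source frame index: (0×3600 + 28×60 + 24) × 50 + 41 = 85241.
Real time: 85241 / (50) = 85241/50 s.
Target frame: (85241/50) × (24000/1001) = 3147360/77 ≈ 40874.805 → 40875.
At 24 labels/s: frame 40875 → 00:28:23:03.

00:28:23:03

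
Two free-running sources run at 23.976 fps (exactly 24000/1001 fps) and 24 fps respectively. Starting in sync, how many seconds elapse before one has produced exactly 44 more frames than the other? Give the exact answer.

The gap grows by |24 − 24000/1001| = 24/1001 frames per second.
Time for a 44-frame gap: 44 ÷ (24/1001) = 11011/6 s.

11011/6 seconds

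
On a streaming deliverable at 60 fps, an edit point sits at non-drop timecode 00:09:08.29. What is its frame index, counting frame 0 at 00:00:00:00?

Total seconds to the label: (0 × 3600 + 9 × 60 + 8) = 548.
Frame index = 548 × 60 + 29 = 32909.

frame 32909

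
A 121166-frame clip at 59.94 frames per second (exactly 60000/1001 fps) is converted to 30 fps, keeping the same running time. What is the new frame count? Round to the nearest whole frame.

60644 frames

Frames at target rate = 121166 × (30) / (60000/1001) = 60643583/1000 ≈ 60643.583.
Nearest whole frame: 60644.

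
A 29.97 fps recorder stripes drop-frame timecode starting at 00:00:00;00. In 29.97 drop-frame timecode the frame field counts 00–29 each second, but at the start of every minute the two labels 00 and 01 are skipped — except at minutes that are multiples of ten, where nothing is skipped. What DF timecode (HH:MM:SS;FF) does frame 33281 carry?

00:18:30;15

Ten DF minutes hold 17982 frames, so frame 33281 lies in block 1 (frames 17982–35963) with 15299 frames into that block.
The block's first minute is 1800 frames and the rest 1798 each; 15299 frames reaches minute 8, so 1 × 18 + 8 × 2 = 34 labels have been skipped so far.
Adding those back, label number 33281 + 34 = 33315 at 30 labels/s is 1110 s + 15 f = 0 h 18 min 30 s frame 15, i.e. 00:18:30;15.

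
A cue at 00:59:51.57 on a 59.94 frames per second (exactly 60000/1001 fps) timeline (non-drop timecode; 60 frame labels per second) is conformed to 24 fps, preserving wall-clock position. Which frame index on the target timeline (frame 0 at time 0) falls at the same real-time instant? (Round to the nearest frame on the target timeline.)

Source frame index: (0×3600 + 59×60 + 51) × 60 + 57 = 215517.
Real time: 215517 / (60000/1001) = 71910839/20000 s.
Target frame: (71910839/20000) × (24) = 215732517/2500 ≈ 86293.007 → 86293.

frame 86293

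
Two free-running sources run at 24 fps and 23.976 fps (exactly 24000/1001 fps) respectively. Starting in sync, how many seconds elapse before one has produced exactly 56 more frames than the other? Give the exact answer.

The gap grows by |24000/1001 − 24| = 24/1001 frames per second.
Time for a 56-frame gap: 56 ÷ (24/1001) = 7007/3 s.

7007/3 seconds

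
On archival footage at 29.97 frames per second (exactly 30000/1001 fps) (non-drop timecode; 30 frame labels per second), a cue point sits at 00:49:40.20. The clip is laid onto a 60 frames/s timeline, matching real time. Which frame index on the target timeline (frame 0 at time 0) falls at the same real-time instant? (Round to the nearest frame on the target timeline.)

Source frame index: (0×3600 + 49×60 + 40) × 30 + 20 = 89420.
Real time: 89420 / (30000/1001) = 4475471/1500 s.
Target frame: (4475471/1500) × (60) = 4475471/25 ≈ 179018.840 → 179019.

frame 179019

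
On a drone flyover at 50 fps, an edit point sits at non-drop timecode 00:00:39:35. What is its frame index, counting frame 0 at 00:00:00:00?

Total seconds to the label: (0 × 3600 + 0 × 60 + 39) = 39.
Frame index = 39 × 50 + 35 = 1985.

1985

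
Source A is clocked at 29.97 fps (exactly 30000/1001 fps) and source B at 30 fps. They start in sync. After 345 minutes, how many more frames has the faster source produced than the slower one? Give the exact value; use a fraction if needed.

345 min = 20700 s.
A emits 30000/1001 × 20700 = 621000000/1001 frames; B emits 30 × 20700 = 621000.
Difference = 621000/1001 frames (≈ 620.3796); B is ahead of A.

621000/1001 frames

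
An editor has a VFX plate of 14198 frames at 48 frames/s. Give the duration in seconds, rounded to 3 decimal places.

Running time = 14198 × 1/48 = 7099/24 s ≈ 295.792 s.

295.792 seconds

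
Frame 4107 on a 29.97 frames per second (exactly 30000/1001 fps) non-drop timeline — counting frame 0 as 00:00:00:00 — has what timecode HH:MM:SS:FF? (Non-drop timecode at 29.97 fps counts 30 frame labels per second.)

4107 ÷ 30 = 136 full seconds, remainder 27 frames.
136 s = 0 h 2 min 16 s.
Timecode: 00:02:16:27.

00:02:16:27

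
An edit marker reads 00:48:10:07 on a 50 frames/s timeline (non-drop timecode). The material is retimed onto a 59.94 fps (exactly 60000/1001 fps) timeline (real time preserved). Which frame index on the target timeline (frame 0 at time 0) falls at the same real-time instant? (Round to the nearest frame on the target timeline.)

frame 173235

Source frame index: (0×3600 + 48×60 + 10) × 50 + 7 = 144507.
Real time: 144507 / (50) = 144507/50 s.
Target frame: (144507/50) × (60000/1001) = 15764400/91 ≈ 173235.165 → 173235.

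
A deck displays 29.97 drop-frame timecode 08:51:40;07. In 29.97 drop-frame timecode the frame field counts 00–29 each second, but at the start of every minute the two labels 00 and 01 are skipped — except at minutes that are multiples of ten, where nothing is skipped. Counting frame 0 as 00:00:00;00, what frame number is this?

956051

As if non-drop at 30 labels/s: (8 × 3600 + 51 × 60 + 40) × 30 + 7 = 957007.
Minute boundaries passed: 531; those not divisible by 10: 531 − 53 = 478; dropped labels = 2 × 478 = 956.
Actual frame index = 957007 − 956 = 956051.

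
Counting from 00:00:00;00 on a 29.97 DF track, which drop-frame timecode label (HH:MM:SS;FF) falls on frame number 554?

00:00:18;14

Each 10-minute DF block holds 10 × 60 × 30 − 9 × 2 = 17982 frames. 554 ÷ 17982 → 0 full blocks, remainder 554.
Within the partial block the first minute is 1800 frames and each further minute 1798, so 0 further minute boundaries passed. Total skipped labels = 18 × 0 + 2 × 0 = 0.
Non-drop label index = 554 + 0 = 554; at 30 labels/s that is 00:00:18:14, i.e. DF 00:00:18;14.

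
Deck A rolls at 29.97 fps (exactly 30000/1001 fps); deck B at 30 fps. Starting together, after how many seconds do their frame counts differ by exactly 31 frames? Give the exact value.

31031/30 seconds

The gap grows by |30 − 30000/1001| = 30/1001 frames per second.
Time for a 31-frame gap: 31 ÷ (30/1001) = 31031/30 s.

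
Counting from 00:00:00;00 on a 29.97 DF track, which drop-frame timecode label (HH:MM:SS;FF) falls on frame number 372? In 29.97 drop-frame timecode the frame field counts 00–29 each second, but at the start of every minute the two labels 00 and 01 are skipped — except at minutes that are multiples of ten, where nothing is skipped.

Each 10-minute DF block holds 10 × 60 × 30 − 9 × 2 = 17982 frames. 372 ÷ 17982 → 0 full blocks, remainder 372.
Within the partial block the first minute is 1800 frames and each further minute 1798, so 0 further minute boundaries passed. Total skipped labels = 18 × 0 + 2 × 0 = 0.
Non-drop label index = 372 + 0 = 372; at 30 labels/s that is 00:00:12:12, i.e. DF 00:00:12;12.

00:00:12;12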